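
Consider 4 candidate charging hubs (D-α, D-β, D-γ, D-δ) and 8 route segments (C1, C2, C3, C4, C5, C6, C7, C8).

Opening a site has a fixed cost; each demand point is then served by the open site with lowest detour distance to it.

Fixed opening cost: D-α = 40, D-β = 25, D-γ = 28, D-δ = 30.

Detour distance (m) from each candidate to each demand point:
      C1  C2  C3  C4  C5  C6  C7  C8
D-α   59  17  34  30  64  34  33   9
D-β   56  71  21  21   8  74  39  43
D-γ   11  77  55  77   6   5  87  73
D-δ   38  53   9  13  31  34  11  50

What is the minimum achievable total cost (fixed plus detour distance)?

179

Open {D-α, D-γ, D-δ}: assign each demand point to its cheapest open site.
  C1→D-γ 11, C2→D-α 17, C3→D-δ 9, C4→D-δ 13, C5→D-γ 6, C6→D-γ 5, C7→D-δ 11, C8→D-α 9
  detour distance 81, fixed 98 → total 179.
Compare {D-α, D-β, D-γ, D-δ}: detour distance 81 + fixed 123 = 204.
Compare {D-α, D-γ}: detour distance 145 + fixed 68 = 213.
Compare {D-γ, D-δ}: detour distance 158 + fixed 58 = 216.
All other subsets cost ≥ 204. Minimum total cost: 179.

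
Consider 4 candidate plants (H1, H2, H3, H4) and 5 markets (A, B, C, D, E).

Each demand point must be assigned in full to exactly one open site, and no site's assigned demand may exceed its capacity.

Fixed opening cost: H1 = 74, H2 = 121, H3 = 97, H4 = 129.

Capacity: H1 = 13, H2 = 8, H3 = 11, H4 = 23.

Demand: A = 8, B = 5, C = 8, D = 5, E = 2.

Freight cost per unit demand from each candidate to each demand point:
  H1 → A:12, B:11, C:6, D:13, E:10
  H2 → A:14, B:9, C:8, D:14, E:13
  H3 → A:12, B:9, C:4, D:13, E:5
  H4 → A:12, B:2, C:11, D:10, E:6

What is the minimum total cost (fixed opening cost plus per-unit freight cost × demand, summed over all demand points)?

Open {H1, H4}; cheapest assignment that respects the capacities:
  H1 (cap 13, load 8): C — cost 8×6 = 48
  H4 (cap 23, load 20): A, B, D, E — cost 8×12 + 5×2 + 5×10 + 2×6 = 168
  Shipping 216, fixed 203 → total 419.
  Any other capacity-feasible assignment to {H1, H4} ships for at least 216.
Compare {H3, H4}: its best feasible assignment gives total 424.
Compare {H2, H4}: its best feasible assignment gives total 482.
Every other set of open sites that can feasibly serve all demand totals ≥ 424 even under its best assignment. Minimum: 419.

419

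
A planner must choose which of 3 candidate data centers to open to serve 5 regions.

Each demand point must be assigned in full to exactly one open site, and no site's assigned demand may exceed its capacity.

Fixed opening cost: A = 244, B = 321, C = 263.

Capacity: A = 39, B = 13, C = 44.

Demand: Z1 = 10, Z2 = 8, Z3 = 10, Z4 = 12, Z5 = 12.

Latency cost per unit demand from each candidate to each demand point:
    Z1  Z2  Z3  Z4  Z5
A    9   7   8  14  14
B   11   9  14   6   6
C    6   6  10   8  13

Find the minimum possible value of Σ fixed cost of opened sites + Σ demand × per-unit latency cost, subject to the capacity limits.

947

Open {A, C}; cheapest assignment that respects the capacities:
  A (cap 39, load 10): Z3 — cost 10×8 = 80
  C (cap 44, load 42): Z1, Z2, Z4, Z5 — cost 10×6 + 8×6 + 12×8 + 12×13 = 360
  Shipping 440, fixed 507 → total 947.
  Any other capacity-feasible assignment to {A, C} ships for at least 440.
Compare {B, C}: its best feasible assignment gives total 960.
Compare {A, B, C}: its best feasible assignment gives total 1184.
Every other set of open sites that can feasibly serve all demand totals ≥ 960 even under its best assignment. Minimum: 947.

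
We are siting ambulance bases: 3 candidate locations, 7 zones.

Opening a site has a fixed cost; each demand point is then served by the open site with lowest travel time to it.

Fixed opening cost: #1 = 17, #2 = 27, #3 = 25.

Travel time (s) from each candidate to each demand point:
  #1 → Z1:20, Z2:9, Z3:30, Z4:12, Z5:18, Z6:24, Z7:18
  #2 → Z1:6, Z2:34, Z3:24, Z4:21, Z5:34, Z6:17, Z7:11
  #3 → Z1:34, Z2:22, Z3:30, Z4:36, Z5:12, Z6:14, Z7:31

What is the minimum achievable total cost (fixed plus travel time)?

Open {#1, #2}: assign each demand point to its cheapest open site.
  Z1→#2 6, Z2→#1 9, Z3→#2 24, Z4→#1 12, Z5→#1 18, Z6→#2 17, Z7→#2 11
  travel time 97, fixed 44 → total 141.
Compare {#1}: travel time 131 + fixed 17 = 148.
Compare {#1, #3}: travel time 115 + fixed 42 = 157.
Compare {#1, #2, #3}: travel time 88 + fixed 69 = 157.
All other subsets cost ≥ 148. Minimum total cost: 141.

141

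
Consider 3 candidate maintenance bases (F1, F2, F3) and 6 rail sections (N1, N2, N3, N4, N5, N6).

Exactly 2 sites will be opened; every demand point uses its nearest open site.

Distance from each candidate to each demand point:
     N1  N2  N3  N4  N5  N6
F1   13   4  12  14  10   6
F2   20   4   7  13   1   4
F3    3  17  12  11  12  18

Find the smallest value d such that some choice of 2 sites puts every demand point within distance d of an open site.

11

Open {F2, F3}.
  Farthest demand point is N4 at distance 11 (to F3); all others are ≤ 11.
With {F1, F3} the worst case is 12.
With {F1, F2} the worst case is 13.
No size-2 selection achieves below 11.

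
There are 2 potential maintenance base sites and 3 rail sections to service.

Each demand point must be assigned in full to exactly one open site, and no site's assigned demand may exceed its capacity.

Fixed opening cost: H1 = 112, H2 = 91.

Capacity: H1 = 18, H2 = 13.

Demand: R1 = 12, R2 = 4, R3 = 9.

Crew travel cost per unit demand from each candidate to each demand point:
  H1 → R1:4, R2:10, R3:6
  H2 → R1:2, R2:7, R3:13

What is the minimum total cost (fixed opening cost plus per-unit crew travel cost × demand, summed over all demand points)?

321

Open {H1, H2}; cheapest assignment that respects the capacities:
  H1 (cap 18, load 13): R2, R3 — cost 4×10 + 9×6 = 94
  H2 (cap 13, load 12): R1 — cost 12×2 = 24
  Shipping 118, fixed 203 → total 321.
  Any other capacity-feasible assignment to {H1, H2} ships for at least 118.
Total demand is 25 and no other set of sites has combined capacity ≥ 25, so {H1, H2} is the only feasible choice of open sites. Minimum: 321.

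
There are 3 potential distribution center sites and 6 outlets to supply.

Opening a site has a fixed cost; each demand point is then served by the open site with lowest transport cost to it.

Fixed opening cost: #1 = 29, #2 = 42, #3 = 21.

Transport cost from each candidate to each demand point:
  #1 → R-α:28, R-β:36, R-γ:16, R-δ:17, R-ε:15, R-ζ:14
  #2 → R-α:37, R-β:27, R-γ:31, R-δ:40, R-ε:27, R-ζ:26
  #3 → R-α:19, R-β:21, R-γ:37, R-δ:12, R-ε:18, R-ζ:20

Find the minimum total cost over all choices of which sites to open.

147

Open {#1, #3}: assign each demand point to its cheapest open site.
  R-α→#3 19, R-β→#3 21, R-γ→#1 16, R-δ→#3 12, R-ε→#1 15, R-ζ→#1 14
  transport cost 97, fixed 50 → total 147.
Compare {#3}: transport cost 127 + fixed 21 = 148.
Compare {#1}: transport cost 126 + fixed 29 = 155.
Compare {#2, #3}: transport cost 121 + fixed 63 = 184.
All other subsets cost ≥ 148. Minimum total cost: 147.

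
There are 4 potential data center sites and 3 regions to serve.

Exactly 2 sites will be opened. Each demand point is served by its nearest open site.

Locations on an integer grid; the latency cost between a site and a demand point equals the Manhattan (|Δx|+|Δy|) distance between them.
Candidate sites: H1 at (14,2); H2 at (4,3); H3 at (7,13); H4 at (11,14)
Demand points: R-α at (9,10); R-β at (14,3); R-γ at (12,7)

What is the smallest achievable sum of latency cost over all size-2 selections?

Open {H1, H3}.
  R-α→H3 5, R-β→H1 1, R-γ→H1 7  ⇒ total 13.
Compare {H1, H4}: total 14.
Compare {H1, H2}: total 20.
No size-2 selection does better; minimum is 13.

13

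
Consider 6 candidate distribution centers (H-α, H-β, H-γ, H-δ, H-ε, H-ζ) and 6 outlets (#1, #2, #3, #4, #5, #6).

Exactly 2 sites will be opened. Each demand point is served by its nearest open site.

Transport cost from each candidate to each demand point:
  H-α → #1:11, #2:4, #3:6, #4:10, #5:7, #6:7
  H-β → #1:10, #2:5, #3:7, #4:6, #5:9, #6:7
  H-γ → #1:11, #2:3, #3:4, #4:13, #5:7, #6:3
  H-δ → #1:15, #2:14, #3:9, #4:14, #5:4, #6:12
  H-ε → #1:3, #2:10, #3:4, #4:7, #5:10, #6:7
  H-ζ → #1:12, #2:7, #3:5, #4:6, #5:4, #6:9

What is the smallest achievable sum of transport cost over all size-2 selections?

Open {H-γ, H-ε}.
  #1→H-ε 3, #2→H-γ 3, #3→H-γ 4, #4→H-ε 7, #5→H-γ 7, #6→H-γ 3  ⇒ total 27.
Compare {H-γ, H-ζ}: total 31.
Compare {H-ε, H-ζ}: total 31.
No size-2 selection does better; minimum is 27.

27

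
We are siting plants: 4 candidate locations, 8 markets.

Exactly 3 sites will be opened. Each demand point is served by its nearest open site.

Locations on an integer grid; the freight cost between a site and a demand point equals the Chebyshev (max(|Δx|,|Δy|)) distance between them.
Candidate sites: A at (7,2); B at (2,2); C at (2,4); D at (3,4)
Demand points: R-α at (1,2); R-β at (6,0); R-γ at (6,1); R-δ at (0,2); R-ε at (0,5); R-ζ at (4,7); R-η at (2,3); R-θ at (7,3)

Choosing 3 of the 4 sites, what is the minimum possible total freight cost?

13

Open {A, B, C}.
  R-α→B 1, R-β→A 2, R-γ→A 1, R-δ→B 2, R-ε→C 2, R-ζ→C 3, R-η→B 1, R-θ→A 1  ⇒ total 13.
Compare {A, B, D}: total 14.
Compare {A, C, D}: total 14.
No size-3 selection does better; minimum is 13.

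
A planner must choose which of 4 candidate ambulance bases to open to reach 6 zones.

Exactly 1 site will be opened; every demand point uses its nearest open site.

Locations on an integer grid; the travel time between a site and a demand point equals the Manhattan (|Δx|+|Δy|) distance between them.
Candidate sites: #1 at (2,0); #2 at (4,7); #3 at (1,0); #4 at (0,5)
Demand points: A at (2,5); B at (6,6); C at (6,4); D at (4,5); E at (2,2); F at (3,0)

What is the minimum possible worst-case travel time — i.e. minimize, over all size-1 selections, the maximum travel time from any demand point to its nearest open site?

8

Open {#2}.
  Farthest demand point is F at travel time 8 (to #2); all others are ≤ 8.
With {#4} the worst case is 8.
With {#1} the worst case is 10.
No size-1 selection achieves below 8.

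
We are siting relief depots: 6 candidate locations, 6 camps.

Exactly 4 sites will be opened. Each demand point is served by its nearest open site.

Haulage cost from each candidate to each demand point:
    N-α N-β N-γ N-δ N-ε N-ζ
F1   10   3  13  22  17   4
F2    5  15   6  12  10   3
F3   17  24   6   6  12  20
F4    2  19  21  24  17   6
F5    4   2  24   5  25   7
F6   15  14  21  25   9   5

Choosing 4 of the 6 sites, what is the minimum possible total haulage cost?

27

Open {F2, F4, F5, F6}.
  N-α→F4 2, N-β→F5 2, N-γ→F2 6, N-δ→F5 5, N-ε→F6 9, N-ζ→F2 3  ⇒ total 27.
Compare {F1, F2, F4, F5}: total 28.
Compare {F2, F3, F4, F5}: total 28.
No size-4 selection does better; minimum is 27.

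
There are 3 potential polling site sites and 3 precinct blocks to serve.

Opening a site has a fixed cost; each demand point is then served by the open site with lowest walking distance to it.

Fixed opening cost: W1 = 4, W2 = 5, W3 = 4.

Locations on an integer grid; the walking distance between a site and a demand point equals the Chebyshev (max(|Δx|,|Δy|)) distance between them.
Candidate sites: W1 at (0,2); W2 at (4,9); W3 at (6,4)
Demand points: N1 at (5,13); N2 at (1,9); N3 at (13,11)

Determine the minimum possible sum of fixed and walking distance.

Open {W2}: assign each demand point to its cheapest open site.
  N1→W2 4, N2→W2 3, N3→W2 9
  walking distance 16, fixed 5 → total 21.
Compare {W2, W3}: walking distance 14 + fixed 9 = 23.
Compare {W3}: walking distance 21 + fixed 4 = 25.
Compare {W1, W2}: walking distance 16 + fixed 9 = 25.
All other subsets cost ≥ 23. Minimum total cost: 21.

21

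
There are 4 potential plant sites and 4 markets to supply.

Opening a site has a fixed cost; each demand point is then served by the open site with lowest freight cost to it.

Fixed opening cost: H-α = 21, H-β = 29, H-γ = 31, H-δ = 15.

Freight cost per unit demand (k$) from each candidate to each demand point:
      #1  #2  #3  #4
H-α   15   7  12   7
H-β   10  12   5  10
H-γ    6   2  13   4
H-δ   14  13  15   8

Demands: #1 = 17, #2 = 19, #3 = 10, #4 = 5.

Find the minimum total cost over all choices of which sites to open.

Open {H-β, H-γ}: assign each demand point to its cheapest open site.
  #1→H-γ 17×6=102, #2→H-γ 19×2=38, #3→H-β 10×5=50, #4→H-γ 5×4=20
  freight cost 210, fixed 60 → total 270.
Compare {H-β, H-γ, H-δ}: freight cost 210 + fixed 75 = 285.
Compare {H-α, H-β, H-γ}: freight cost 210 + fixed 81 = 291.
Compare {H-α, H-β, H-γ, H-δ}: freight cost 210 + fixed 96 = 306.
All other subsets cost ≥ 285. Minimum total cost: 270.

270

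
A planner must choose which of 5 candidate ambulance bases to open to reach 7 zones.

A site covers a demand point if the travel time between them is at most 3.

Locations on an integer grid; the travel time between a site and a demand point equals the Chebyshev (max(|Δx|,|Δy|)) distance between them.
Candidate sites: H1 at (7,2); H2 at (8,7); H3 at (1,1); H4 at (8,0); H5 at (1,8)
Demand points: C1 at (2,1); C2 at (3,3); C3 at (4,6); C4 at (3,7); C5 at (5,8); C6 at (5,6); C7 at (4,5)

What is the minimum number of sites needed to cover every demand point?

3

Coverage sets (demand points within 3 of each site):
  H1: {C7}
  H2: {C5, C6}
  H3: {C1, C2}
  H4: {}
  H5: {C3, C4, C7}
No 2 sites suffice: every size-2 union leaves at least one demand point uncovered.
But {H2, H3, H5} covers everything, so the minimum is 3.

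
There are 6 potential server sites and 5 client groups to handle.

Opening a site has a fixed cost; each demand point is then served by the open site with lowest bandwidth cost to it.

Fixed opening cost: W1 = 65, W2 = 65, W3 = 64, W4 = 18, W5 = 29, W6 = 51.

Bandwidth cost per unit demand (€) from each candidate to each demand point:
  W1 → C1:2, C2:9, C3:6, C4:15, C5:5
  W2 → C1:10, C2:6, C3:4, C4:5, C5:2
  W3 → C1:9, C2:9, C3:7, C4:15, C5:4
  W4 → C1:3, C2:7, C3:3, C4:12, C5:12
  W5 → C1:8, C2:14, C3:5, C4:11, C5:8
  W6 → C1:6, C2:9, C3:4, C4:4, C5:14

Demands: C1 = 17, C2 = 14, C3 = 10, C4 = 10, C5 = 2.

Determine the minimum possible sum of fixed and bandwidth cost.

Open {W2, W4}: assign each demand point to its cheapest open site.
  C1→W4 17×3=51, C2→W2 14×6=84, C3→W4 10×3=30, C4→W2 10×5=50, C5→W2 2×2=4
  bandwidth cost 219, fixed 83 → total 302.
Compare {W4, W6}: bandwidth cost 243 + fixed 69 = 312.
Compare {W2, W4, W5}: bandwidth cost 219 + fixed 112 = 331.
Compare {W4, W5, W6}: bandwidth cost 235 + fixed 98 = 333.
All other subsets cost ≥ 312. Minimum total cost: 302.

302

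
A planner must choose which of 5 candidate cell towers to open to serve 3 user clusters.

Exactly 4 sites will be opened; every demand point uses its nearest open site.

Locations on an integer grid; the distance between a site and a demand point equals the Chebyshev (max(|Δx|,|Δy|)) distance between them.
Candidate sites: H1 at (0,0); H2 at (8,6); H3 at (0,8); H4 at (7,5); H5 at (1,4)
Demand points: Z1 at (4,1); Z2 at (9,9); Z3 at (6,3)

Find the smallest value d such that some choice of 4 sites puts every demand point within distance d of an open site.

Open {H1, H2, H3, H5}.
  Farthest demand point is Z1 at distance 3 (to H5); all others are ≤ 3.
With {H1, H2, H4, H5} the worst case is 3.
With {H2, H3, H4, H5} the worst case is 3.
No size-4 selection achieves below 3.

3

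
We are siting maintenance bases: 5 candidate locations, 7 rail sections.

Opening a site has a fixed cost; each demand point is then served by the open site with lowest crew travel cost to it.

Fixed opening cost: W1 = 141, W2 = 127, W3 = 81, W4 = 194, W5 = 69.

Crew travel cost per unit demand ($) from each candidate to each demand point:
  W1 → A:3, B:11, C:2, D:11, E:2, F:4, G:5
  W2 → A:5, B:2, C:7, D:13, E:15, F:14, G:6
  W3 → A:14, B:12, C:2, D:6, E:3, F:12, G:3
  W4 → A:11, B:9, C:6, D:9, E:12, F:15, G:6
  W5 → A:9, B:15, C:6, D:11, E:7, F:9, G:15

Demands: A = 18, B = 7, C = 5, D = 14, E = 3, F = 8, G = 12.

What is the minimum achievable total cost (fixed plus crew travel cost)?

521

Open {W1, W3}: assign each demand point to its cheapest open site.
  A→W1 18×3=54, B→W1 7×11=77, C→W1 5×2=10, D→W3 14×6=84, E→W1 3×2=6, F→W1 8×4=32, G→W3 12×3=36
  crew travel cost 299, fixed 222 → total 521.
Compare {W1}: crew travel cost 393 + fixed 141 = 534.
Compare {W2, W3}: crew travel cost 339 + fixed 208 = 547.
Compare {W1, W2, W3}: crew travel cost 236 + fixed 349 = 585.
All other subsets cost ≥ 534. Minimum total cost: 521.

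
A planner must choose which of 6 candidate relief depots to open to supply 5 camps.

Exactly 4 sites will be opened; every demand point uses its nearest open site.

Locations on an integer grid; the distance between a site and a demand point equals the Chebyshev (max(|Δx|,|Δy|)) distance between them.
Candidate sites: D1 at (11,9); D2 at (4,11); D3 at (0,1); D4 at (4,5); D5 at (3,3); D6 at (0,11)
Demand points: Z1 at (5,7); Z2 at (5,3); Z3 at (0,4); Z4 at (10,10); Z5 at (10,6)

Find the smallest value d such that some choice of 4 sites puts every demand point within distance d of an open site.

Open {D1, D2, D3, D4}.
  Farthest demand point is Z3 at distance 3 (to D3); all others are ≤ 3.
With {D1, D2, D4, D5} the worst case is 3.
With {D1, D3, D4, D5} the worst case is 3.
No size-4 selection achieves below 3.

3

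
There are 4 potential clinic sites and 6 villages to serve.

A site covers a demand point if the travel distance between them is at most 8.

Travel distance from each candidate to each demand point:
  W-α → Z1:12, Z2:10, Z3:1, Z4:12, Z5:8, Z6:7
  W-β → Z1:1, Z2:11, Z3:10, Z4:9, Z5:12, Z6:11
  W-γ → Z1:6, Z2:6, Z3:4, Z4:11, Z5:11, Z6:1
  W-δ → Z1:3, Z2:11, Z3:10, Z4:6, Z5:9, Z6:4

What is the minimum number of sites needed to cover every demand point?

Coverage sets (demand points within 8 of each site):
  W-α: {Z3, Z5, Z6}
  W-β: {Z1}
  W-γ: {Z1, Z2, Z3, Z6}
  W-δ: {Z1, Z4, Z6}
No 2 sites suffice: every size-2 union leaves at least one demand point uncovered.
But {W-α, W-γ, W-δ} covers everything, so the minimum is 3.

3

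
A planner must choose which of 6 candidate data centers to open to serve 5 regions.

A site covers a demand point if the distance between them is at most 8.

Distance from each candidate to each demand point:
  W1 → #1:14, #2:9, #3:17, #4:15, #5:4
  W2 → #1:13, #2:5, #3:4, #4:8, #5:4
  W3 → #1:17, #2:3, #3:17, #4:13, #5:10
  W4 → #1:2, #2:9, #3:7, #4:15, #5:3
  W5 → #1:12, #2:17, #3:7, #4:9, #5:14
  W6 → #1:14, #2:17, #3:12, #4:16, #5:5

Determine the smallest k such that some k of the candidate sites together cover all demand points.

Coverage sets (demand points within 8 of each site):
  W1: {#5}
  W2: {#2, #3, #4, #5}
  W3: {#2}
  W4: {#1, #3, #5}
  W5: {#3}
  W6: {#5}
No single site covers all 5 demand points.
But {W2, W4} covers everything, so the minimum is 2.

2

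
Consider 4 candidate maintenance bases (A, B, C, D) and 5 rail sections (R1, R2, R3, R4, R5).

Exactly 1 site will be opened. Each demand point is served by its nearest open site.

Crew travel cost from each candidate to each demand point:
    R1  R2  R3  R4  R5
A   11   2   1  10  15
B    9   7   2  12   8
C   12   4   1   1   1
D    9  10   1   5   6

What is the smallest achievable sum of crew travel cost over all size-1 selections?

Open {C}.
  R1→C 12, R2→C 4, R3→C 1, R4→C 1, R5→C 1  ⇒ total 19.
Compare {D}: total 31.
Compare {B}: total 38.
No size-1 selection does better; minimum is 19.

19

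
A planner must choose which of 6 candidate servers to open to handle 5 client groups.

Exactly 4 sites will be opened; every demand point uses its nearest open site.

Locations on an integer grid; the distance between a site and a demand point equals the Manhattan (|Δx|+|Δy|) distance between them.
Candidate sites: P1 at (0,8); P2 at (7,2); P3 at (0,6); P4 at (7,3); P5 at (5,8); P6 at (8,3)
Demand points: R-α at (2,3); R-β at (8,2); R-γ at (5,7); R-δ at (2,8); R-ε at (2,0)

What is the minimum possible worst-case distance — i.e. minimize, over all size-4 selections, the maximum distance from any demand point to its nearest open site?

7

Open {P1, P2, P3, P4}.
  Farthest demand point is R-ε at distance 7 (to P2); all others are ≤ 7.
With {P1, P2, P3, P5} the worst case is 7.
With {P1, P2, P3, P6} the worst case is 7.
No size-4 selection achieves below 7.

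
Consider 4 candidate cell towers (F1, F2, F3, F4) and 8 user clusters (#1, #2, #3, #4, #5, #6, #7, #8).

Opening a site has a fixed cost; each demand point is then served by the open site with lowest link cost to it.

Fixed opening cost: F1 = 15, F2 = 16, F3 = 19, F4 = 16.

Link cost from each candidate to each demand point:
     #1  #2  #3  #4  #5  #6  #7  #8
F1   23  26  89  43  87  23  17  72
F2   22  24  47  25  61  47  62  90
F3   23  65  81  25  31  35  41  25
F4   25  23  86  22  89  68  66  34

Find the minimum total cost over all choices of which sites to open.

Open {F1, F2, F3}: assign each demand point to its cheapest open site.
  #1→F2 22, #2→F2 24, #3→F2 47, #4→F2 25, #5→F3 31, #6→F1 23, #7→F1 17, #8→F3 25
  link cost 214, fixed 50 → total 264.
Compare {F1, F2, F3, F4}: link cost 210 + fixed 66 = 276.
Compare {F1, F3}: link cost 251 + fixed 34 = 285.
Compare {F2, F3}: link cost 250 + fixed 35 = 285.
All other subsets cost ≥ 276. Minimum total cost: 264.

264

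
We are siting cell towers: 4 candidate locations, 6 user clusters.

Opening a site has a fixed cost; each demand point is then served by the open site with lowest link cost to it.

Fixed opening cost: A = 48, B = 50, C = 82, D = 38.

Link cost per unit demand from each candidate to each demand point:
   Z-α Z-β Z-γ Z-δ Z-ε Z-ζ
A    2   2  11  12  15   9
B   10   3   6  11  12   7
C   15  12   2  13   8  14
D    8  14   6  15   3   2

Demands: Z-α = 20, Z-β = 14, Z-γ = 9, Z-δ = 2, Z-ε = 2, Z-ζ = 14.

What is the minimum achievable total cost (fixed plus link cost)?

266

Open {A, D}: assign each demand point to its cheapest open site.
  Z-α→A 20×2=40, Z-β→A 14×2=28, Z-γ→D 9×6=54, Z-δ→A 2×12=24, Z-ε→D 2×3=6, Z-ζ→D 14×2=28
  link cost 180, fixed 86 → total 266.
Compare {A, C, D}: link cost 144 + fixed 168 = 312.
Compare {A, B, D}: link cost 178 + fixed 136 = 314.
Compare {A, B, C, D}: link cost 142 + fixed 218 = 360.
All other subsets cost ≥ 312. Minimum total cost: 266.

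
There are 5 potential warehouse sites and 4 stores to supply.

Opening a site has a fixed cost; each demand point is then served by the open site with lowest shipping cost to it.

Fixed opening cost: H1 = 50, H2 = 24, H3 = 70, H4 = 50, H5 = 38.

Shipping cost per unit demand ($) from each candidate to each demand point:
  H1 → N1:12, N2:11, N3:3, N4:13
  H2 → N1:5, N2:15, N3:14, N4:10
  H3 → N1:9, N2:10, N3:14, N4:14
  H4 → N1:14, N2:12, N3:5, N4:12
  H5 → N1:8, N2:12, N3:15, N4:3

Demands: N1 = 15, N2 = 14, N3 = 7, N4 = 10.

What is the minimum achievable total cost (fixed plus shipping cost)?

392

Open {H1, H2, H5}: assign each demand point to its cheapest open site.
  N1→H2 15×5=75, N2→H1 14×11=154, N3→H1 7×3=21, N4→H5 10×3=30
  shipping cost 280, fixed 112 → total 392.
Compare {H1, H5}: shipping cost 325 + fixed 88 = 413.
Compare {H2, H4, H5}: shipping cost 308 + fixed 112 = 420.
Compare {H1, H2}: shipping cost 350 + fixed 74 = 424.
All other subsets cost ≥ 413. Minimum total cost: 392.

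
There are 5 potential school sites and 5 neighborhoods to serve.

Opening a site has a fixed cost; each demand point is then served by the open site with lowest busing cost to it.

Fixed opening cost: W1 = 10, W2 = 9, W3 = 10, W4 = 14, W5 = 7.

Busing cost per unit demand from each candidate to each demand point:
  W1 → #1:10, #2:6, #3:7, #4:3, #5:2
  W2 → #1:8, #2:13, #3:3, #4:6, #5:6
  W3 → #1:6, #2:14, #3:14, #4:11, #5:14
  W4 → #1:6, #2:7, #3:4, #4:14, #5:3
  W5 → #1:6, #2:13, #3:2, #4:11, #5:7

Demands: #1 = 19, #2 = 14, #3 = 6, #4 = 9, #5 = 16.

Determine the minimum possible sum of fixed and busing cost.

Open {W1, W5}: assign each demand point to its cheapest open site.
  #1→W5 19×6=114, #2→W1 14×6=84, #3→W5 6×2=12, #4→W1 9×3=27, #5→W1 16×2=32
  busing cost 269, fixed 17 → total 286.
Compare {W1, W2, W5}: busing cost 269 + fixed 26 = 295.
Compare {W1, W3, W5}: busing cost 269 + fixed 27 = 296.
Compare {W1, W4, W5}: busing cost 269 + fixed 31 = 300.
All other subsets cost ≥ 295. Minimum total cost: 286.

286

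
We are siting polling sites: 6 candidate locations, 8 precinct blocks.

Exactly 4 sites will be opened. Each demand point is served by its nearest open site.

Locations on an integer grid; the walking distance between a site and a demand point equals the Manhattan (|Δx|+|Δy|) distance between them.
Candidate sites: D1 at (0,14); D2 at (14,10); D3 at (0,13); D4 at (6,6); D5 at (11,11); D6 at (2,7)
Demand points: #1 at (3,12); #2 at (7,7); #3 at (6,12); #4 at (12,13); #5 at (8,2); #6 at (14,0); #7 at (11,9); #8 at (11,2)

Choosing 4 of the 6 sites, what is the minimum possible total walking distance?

42

Open {D2, D3, D4, D5}.
  #1→D3 4, #2→D4 2, #3→D4 6, #4→D5 3, #5→D4 6, #6→D2 10, #7→D5 2, #8→D4 9  ⇒ total 42.
Compare {D1, D2, D4, D5}: total 43.
Compare {D2, D4, D5, D6}: total 44.
No size-4 selection does better; minimum is 42.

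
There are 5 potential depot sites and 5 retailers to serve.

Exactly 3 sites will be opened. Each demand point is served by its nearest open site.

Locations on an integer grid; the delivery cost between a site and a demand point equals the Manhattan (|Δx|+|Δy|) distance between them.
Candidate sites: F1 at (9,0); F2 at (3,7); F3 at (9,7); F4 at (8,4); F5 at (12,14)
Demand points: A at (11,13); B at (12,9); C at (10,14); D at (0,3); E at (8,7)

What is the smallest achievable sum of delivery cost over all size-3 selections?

17

Open {F2, F3, F5}.
  A→F5 2, B→F3 5, C→F5 2, D→F2 7, E→F3 1  ⇒ total 17.
Compare {F2, F4, F5}: total 19.
Compare {F3, F4, F5}: total 19.
No size-3 selection does better; minimum is 17.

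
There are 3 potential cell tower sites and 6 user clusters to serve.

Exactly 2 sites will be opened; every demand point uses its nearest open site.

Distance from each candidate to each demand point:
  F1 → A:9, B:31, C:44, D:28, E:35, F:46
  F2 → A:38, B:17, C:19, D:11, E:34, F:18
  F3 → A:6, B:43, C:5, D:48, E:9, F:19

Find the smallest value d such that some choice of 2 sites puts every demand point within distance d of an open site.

18

Open {F2, F3}.
  Farthest demand point is F at distance 18 (to F2); all others are ≤ 18.
With {F1, F3} the worst case is 31.
With {F1, F2} the worst case is 34.
No size-2 selection achieves below 18.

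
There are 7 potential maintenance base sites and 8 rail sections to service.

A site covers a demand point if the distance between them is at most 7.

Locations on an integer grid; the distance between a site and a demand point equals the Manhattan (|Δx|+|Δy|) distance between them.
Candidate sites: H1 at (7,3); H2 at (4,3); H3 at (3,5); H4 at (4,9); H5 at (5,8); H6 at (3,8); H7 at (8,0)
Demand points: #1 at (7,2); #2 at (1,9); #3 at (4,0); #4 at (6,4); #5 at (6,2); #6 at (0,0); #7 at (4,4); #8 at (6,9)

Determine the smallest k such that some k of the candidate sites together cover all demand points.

2

Coverage sets (demand points within 7 of each site):
  H1: {#1, #3, #4, #5, #7, #8}
  H2: {#1, #3, #4, #5, #6, #7}
  H3: {#1, #2, #3, #4, #5, #7, #8}
  H4: {#2, #4, #7, #8}
  H5: {#2, #4, #5, #7, #8}
  H6: {#2, #4, #7, #8}
  H7: {#1, #3, #4, #5}
No single site covers all 8 demand points.
But {H2, H3} covers everything, so the minimum is 2.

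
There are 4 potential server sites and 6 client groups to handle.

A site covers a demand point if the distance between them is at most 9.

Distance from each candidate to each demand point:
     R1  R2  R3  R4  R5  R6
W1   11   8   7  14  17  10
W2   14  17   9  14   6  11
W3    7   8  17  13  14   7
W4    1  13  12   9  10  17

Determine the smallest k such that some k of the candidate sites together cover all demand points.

Coverage sets (demand points within 9 of each site):
  W1: {R2, R3}
  W2: {R3, R5}
  W3: {R1, R2, R6}
  W4: {R1, R4}
No 2 sites suffice: every size-2 union leaves at least one demand point uncovered.
But {W2, W3, W4} covers everything, so the minimum is 3.

3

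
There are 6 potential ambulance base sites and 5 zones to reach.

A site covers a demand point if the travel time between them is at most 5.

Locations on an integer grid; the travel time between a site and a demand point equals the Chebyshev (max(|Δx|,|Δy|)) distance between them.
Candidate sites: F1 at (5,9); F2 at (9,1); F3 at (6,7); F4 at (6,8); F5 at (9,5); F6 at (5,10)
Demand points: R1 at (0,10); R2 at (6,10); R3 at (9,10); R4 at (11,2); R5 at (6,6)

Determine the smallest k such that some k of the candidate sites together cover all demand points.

Coverage sets (demand points within 5 of each site):
  F1: {R1, R2, R3, R5}
  F2: {R4, R5}
  F3: {R2, R3, R4, R5}
  F4: {R2, R3, R5}
  F5: {R2, R3, R4, R5}
  F6: {R1, R2, R3, R5}
No single site covers all 5 demand points.
But {F1, F2} covers everything, so the minimum is 2.

2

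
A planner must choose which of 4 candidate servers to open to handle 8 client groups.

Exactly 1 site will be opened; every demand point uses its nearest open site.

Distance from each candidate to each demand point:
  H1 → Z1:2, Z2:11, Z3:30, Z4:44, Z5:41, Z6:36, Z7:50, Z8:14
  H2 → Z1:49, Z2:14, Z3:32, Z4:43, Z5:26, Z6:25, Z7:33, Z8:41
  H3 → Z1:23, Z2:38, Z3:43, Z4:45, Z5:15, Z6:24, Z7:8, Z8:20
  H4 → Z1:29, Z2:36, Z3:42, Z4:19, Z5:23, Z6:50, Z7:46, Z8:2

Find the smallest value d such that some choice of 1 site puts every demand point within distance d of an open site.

45

Open {H3}.
  Farthest demand point is Z4 at distance 45 (to H3); all others are ≤ 45.
With {H2} the worst case is 49.
With {H1} the worst case is 50.
No size-1 selection achieves below 45.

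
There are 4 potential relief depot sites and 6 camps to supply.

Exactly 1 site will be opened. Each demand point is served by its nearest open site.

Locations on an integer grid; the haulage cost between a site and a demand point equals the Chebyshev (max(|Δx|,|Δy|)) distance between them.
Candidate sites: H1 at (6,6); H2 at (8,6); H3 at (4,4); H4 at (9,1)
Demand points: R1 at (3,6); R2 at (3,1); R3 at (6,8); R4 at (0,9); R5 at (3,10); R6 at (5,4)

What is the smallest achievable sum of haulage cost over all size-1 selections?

21

Open {H3}.
  R1→H3 2, R2→H3 3, R3→H3 4, R4→H3 5, R5→H3 6, R6→H3 1  ⇒ total 21.
Compare {H1}: total 22.
Compare {H2}: total 28.
No size-1 selection does better; minimum is 21.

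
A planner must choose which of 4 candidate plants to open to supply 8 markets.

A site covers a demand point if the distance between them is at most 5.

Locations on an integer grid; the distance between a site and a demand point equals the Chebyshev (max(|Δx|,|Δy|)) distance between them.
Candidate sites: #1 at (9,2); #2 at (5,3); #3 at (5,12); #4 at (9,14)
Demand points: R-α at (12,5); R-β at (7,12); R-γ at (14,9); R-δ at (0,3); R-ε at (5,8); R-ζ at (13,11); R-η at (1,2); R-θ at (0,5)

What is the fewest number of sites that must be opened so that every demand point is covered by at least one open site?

3

Coverage sets (demand points within 5 of each site):
  #1: {R-α}
  #2: {R-δ, R-ε, R-η, R-θ}
  #3: {R-β, R-ε}
  #4: {R-β, R-γ, R-ζ}
No 2 sites suffice: every size-2 union leaves at least one demand point uncovered.
But {#1, #2, #4} covers everything, so the minimum is 3.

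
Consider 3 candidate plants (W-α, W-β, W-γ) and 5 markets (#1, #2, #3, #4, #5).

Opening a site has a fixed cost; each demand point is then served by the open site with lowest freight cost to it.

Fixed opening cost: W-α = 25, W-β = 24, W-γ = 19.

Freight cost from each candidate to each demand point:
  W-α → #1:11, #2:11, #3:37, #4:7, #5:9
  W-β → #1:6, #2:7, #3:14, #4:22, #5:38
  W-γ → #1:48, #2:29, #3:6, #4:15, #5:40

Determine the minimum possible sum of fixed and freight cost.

Open {W-α, W-γ}: assign each demand point to its cheapest open site.
  #1→W-α 11, #2→W-α 11, #3→W-γ 6, #4→W-α 7, #5→W-α 9
  freight cost 44, fixed 44 → total 88.
Compare {W-α, W-β}: freight cost 43 + fixed 49 = 92.
Compare {W-α}: freight cost 75 + fixed 25 = 100.
Compare {W-α, W-β, W-γ}: freight cost 35 + fixed 68 = 103.
All other subsets cost ≥ 92. Minimum total cost: 88.

88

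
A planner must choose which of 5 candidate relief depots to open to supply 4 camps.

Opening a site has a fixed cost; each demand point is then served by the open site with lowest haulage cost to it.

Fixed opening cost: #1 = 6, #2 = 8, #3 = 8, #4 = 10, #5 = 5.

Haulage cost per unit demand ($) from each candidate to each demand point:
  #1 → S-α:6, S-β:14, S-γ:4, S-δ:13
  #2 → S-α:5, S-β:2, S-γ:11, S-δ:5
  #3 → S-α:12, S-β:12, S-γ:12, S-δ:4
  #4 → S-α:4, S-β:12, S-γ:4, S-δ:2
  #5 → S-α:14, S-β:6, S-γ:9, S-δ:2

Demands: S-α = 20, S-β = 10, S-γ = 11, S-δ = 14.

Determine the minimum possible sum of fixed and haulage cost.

Open {#2, #4}: assign each demand point to its cheapest open site.
  S-α→#4 20×4=80, S-β→#2 10×2=20, S-γ→#4 11×4=44, S-δ→#4 14×2=28
  haulage cost 172, fixed 18 → total 190.
Compare {#2, #4, #5}: haulage cost 172 + fixed 23 = 195.
Compare {#1, #2, #4}: haulage cost 172 + fixed 24 = 196.
Compare {#2, #3, #4}: haulage cost 172 + fixed 26 = 198.
All other subsets cost ≥ 195. Minimum total cost: 190.

190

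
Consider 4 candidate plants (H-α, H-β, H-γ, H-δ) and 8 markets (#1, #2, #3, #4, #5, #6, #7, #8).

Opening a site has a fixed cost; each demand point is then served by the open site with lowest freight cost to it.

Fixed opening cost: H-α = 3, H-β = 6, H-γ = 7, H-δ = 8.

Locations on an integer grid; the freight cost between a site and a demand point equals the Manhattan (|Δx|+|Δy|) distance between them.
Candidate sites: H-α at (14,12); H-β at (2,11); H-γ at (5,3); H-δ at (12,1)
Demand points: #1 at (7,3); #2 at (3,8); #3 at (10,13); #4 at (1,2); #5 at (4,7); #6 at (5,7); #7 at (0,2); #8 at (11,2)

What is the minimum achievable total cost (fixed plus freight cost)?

51

Open {H-α, H-γ}: assign each demand point to its cheapest open site.
  #1→H-γ 2, #2→H-γ 7, #3→H-α 5, #4→H-γ 5, #5→H-γ 5, #6→H-γ 4, #7→H-γ 6, #8→H-γ 7
  freight cost 41, fixed 10 → total 51.
Compare {H-α, H-β, H-γ}: freight cost 38 + fixed 16 = 54.
Compare {H-α, H-γ, H-δ}: freight cost 36 + fixed 18 = 54.
Compare {H-β, H-γ}: freight cost 43 + fixed 13 = 56.
All other subsets cost ≥ 54. Minimum total cost: 51.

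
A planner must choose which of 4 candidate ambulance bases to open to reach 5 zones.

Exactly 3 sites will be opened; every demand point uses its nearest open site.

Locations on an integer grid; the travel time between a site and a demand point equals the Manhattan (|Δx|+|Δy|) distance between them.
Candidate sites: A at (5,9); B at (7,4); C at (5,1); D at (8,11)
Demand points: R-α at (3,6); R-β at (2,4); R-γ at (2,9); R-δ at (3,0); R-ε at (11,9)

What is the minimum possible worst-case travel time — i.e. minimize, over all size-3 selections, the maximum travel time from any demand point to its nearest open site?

6

Open {A, B, C}.
  Farthest demand point is R-ε at travel time 6 (to A); all others are ≤ 6.
With {A, C, D} the worst case is 6.
With {A, B, D} the worst case is 8.
No size-3 selection achieves below 6.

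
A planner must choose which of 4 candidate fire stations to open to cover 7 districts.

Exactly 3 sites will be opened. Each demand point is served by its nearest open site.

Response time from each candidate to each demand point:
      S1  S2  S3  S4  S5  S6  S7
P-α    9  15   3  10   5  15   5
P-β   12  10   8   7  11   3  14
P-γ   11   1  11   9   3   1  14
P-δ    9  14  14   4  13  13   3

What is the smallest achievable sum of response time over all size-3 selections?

Open {P-α, P-γ, P-δ}.
  S1→P-α 9, S2→P-γ 1, S3→P-α 3, S4→P-δ 4, S5→P-γ 3, S6→P-γ 1, S7→P-δ 3  ⇒ total 24.
Compare {P-α, P-β, P-γ}: total 29.
Compare {P-β, P-γ, P-δ}: total 29.
No size-3 selection does better; minimum is 24.

24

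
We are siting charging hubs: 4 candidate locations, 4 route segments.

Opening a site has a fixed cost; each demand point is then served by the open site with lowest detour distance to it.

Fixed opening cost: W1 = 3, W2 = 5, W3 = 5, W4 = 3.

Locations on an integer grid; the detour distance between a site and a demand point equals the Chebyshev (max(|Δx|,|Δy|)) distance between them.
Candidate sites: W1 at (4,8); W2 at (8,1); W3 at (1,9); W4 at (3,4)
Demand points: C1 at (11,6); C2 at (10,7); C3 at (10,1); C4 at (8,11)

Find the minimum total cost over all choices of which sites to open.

25

Open {W1, W2}: assign each demand point to its cheapest open site.
  C1→W2 5, C2→W1 6, C3→W2 2, C4→W1 4
  detour distance 17, fixed 8 → total 25.
Compare {W1}: detour distance 24 + fixed 3 = 27.
Compare {W2}: detour distance 23 + fixed 5 = 28.
Compare {W2, W4}: detour distance 20 + fixed 8 = 28.
All other subsets cost ≥ 27. Minimum total cost: 25.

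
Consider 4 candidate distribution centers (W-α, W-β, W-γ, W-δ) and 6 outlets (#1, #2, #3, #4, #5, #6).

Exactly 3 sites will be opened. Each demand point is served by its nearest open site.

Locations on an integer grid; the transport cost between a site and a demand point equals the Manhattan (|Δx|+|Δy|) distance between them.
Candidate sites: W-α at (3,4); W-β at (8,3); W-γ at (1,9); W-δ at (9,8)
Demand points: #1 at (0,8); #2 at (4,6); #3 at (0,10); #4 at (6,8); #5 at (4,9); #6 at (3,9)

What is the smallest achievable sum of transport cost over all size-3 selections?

Open {W-α, W-γ, W-δ}.
  #1→W-γ 2, #2→W-α 3, #3→W-γ 2, #4→W-δ 3, #5→W-γ 3, #6→W-γ 2  ⇒ total 15.
Compare {W-α, W-β, W-γ}: total 18.
Compare {W-β, W-γ, W-δ}: total 18.
No size-3 selection does better; minimum is 15.

15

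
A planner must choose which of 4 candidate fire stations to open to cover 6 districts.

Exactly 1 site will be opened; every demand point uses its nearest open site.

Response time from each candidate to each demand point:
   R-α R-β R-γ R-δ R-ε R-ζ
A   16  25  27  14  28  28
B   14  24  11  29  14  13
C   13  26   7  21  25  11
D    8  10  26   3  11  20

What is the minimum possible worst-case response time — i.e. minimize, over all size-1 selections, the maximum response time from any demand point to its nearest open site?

Open {C}.
  Farthest demand point is R-β at response time 26 (to C); all others are ≤ 26.
With {D} the worst case is 26.
With {A} the worst case is 28.
No size-1 selection achieves below 26.

26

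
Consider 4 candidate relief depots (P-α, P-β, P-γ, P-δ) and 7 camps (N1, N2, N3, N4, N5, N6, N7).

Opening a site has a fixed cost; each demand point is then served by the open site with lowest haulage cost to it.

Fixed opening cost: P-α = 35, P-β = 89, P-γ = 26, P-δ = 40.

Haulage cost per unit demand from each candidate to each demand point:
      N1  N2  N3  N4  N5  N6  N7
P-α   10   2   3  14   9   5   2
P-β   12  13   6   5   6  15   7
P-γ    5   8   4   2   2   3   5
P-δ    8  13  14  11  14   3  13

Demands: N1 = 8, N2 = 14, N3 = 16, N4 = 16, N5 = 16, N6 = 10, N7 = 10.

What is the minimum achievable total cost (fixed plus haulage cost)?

291

Open {P-α, P-γ}: assign each demand point to its cheapest open site.
  N1→P-γ 8×5=40, N2→P-α 14×2=28, N3→P-α 16×3=48, N4→P-γ 16×2=32, N5→P-γ 16×2=32, N6→P-γ 10×3=30, N7→P-α 10×2=20
  haulage cost 230, fixed 61 → total 291.
Compare {P-α, P-γ, P-δ}: haulage cost 230 + fixed 101 = 331.
Compare {P-α, P-β, P-γ}: haulage cost 230 + fixed 150 = 380.
Compare {P-γ}: haulage cost 360 + fixed 26 = 386.
All other subsets cost ≥ 331. Minimum total cost: 291.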